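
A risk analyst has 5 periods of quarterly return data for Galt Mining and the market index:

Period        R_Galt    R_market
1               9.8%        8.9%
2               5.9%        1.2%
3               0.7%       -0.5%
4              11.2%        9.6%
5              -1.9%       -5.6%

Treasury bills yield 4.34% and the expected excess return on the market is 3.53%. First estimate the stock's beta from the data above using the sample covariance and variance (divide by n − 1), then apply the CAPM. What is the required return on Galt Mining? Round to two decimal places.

Mean R_i = (9.8 + 5.9 + 0.7 + 11.2 − 1.9) / 5 = 5.1400%
Mean R_m = (8.9 + 1.2 − 0.5 + 9.6 − 5.6) / 5 = 2.7200%
Σ(R_i − R̄_i)(R_m − R̄_m) = 142.2060  ⇒  Cov = 142.2060 / 4 = 35.5515
Σ(R_m − R̄_m)² = 167.4280  ⇒  Var(R_m) = 167.4280 / 4 = 41.8570
β = Cov / Var(R_m) = 35.5515 / 41.8570 = 0.8494
E(R) = R_f + β × MRP = 4.34% + 0.8494 × 3.53% = 7.34%

7.34%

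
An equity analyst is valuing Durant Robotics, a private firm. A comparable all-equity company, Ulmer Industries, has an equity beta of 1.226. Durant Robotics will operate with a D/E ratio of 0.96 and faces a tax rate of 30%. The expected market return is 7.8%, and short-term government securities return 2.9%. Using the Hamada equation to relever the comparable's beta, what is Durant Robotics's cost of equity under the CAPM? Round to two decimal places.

β_L = β_U × [1 + (1 − t)(D/E)] = 1.226 × [1 + (1 − 0.30) × 0.96]
    = 1.226 × [1 + 0.70 × 0.96] = 1.226 × 1.6720 = 2.0499
MRP = 7.8% − 2.9% = 4.90%
E(R) = R_f + β_L × MRP = 2.9% + 2.0499 × 4.9% = 12.94%

12.94%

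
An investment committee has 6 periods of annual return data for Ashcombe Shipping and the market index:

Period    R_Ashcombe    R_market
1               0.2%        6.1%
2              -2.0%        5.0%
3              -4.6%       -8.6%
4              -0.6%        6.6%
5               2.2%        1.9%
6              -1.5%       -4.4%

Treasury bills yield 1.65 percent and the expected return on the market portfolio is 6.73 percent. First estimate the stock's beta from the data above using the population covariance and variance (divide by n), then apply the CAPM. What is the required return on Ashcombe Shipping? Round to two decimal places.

2.81%

Mean R_i = (0.2 − 2.0 − 4.6 − 0.6 + 2.2 − 1.5) / 6 = -1.0500%
Mean R_m = (6.1 + 5.0 − 8.6 + 6.6 + 1.9 − 4.4) / 6 = 1.1000%
Σ(R_i − R̄_i)(R_m − R̄_m) = 44.5300  ⇒  Cov = 44.5300 / 6 = 7.4217
Σ(R_m − R̄_m)² = 195.4400  ⇒  Var(R_m) = 195.4400 / 6 = 32.5733
β = Cov / Var(R_m) = 7.4217 / 32.5733 = 0.2278
MRP = 6.73% − 1.65% = 5.08%
E(R) = R_f + β × MRP = 1.65% + 0.2278 × 5.08% = 2.81%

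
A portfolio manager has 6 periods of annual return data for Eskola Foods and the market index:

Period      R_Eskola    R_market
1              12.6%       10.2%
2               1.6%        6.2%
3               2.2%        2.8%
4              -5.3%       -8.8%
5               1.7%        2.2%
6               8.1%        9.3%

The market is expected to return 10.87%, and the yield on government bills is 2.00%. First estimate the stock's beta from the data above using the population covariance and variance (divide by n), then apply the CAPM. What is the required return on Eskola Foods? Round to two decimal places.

Mean R_i = (12.6 + 1.6 + 2.2 − 5.3 + 1.7 + 8.1) / 6 = 3.4833%
Mean R_m = (10.2 + 6.2 + 2.8 − 8.8 + 2.2 + 9.3) / 6 = 3.6500%
Σ(R_i − R̄_i)(R_m − R̄_m) = 194.0250  ⇒  Cov = 194.0250 / 6 = 32.3375
Σ(R_m − R̄_m)² = 239.1550  ⇒  Var(R_m) = 239.1550 / 6 = 39.8592
β = Cov / Var(R_m) = 32.3375 / 39.8592 = 0.8113
MRP = 10.87% − 2.00% = 8.87%
E(R) = R_f + β × MRP = 2.00% + 0.8113 × 8.87% = 9.20%

9.20%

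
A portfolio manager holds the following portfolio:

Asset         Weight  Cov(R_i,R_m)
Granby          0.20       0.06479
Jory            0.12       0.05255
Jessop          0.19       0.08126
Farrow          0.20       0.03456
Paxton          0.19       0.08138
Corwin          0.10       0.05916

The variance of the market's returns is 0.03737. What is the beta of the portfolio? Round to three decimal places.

1.686

β_Granby = 0.06479 / 0.03737 = 1.7337
β_Jory = 0.05255 / 0.03737 = 1.4062
β_Jessop = 0.08126 / 0.03737 = 2.1745
β_Farrow = 0.03456 / 0.03737 = 0.9248
β_Paxton = 0.08138 / 0.03737 = 2.1777
β_Corwin = 0.05916 / 0.03737 = 1.5831
β_P = Σ w_i β_i = 0.20×1.7337 + 0.12×1.4062 + 0.19×2.1745 + 0.20×0.9248 + 0.19×2.1777 + 0.10×1.5831 = 1.6857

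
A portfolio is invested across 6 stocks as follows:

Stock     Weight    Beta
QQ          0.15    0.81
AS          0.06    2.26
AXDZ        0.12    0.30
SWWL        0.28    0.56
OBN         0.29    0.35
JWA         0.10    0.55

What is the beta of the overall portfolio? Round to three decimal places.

0.606

β_P = Σ w_i β_i = 0.15×0.81 + 0.06×2.26 + 0.12×0.30 + 0.28×0.56 + 0.29×0.35 + 0.10×0.55 = 0.6064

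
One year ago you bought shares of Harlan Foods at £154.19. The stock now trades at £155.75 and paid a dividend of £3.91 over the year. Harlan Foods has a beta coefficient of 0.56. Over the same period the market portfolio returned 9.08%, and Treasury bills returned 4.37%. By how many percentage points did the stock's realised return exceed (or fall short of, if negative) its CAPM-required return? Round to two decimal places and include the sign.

Realised HPR = (P1 + D1 − P0) / P0 = (155.75 + 3.91 − 154.19) / 154.19 = 5.47 / 154.19 = 3.5476%
MRP = 9.08% − 4.37% = 4.71%
CAPM required = R_f + β·MRP = 4.37% + 0.56 × 4.71% = 7.0076%
α = realised − required = 3.5476% − 7.0076% = -3.46%

-3.46%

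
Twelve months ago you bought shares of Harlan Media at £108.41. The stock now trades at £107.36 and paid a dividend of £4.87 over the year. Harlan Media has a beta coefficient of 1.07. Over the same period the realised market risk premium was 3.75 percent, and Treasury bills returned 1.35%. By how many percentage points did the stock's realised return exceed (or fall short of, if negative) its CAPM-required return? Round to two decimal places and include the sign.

Realised HPR = (P1 + D1 − P0) / P0 = (107.36 + 4.87 − 108.41) / 108.41 = 3.82 / 108.41 = 3.5237%
CAPM required = R_f + β·MRP = 1.35% + 1.07 × 3.75% = 5.3625%
α = realised − required = 3.5237% − 5.3625% = -1.84%

-1.84%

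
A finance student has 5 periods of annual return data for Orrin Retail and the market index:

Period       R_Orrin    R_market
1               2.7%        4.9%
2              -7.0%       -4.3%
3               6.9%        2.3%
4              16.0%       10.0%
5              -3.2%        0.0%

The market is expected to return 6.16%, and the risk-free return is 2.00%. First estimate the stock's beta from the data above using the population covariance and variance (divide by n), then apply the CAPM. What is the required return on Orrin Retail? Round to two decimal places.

8.52%

Mean R_i = (2.7 − 7.0 + 6.9 + 16.0 − 3.2) / 5 = 3.0800%
Mean R_m = (4.9 − 4.3 + 2.3 + 10.0 + 0.0) / 5 = 2.5800%
Σ(R_i − R̄_i)(R_m − R̄_m) = 179.4680  ⇒  Cov = 179.4680 / 5 = 35.8936
Σ(R_m − R̄_m)² = 114.5080  ⇒  Var(R_m) = 114.5080 / 5 = 22.9016
β = Cov / Var(R_m) = 35.8936 / 22.9016 = 1.5673
MRP = 6.16% − 2.00% = 4.16%
E(R) = R_f + β × MRP = 2.00% + 1.5673 × 4.16% = 8.52%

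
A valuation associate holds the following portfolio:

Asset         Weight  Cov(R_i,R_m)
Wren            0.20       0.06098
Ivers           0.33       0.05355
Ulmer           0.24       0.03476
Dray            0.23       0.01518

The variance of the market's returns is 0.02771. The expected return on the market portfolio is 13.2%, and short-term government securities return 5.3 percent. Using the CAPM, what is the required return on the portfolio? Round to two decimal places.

17.19%

β_Wren = 0.06098 / 0.02771 = 2.2006
β_Ivers = 0.05355 / 0.02771 = 1.9325
β_Ulmer = 0.03476 / 0.02771 = 1.2544
β_Dray = 0.01518 / 0.02771 = 0.5478
β_P = Σ w_i β_i = 0.20×2.2006 + 0.33×1.9325 + 0.24×1.2544 + 0.23×0.5478 = 1.5049
MRP = 13.2% − 5.3% = 7.90%
E(R_P) = R_f + β_P × MRP = 5.3% + 1.5049 × 7.9% = 17.19%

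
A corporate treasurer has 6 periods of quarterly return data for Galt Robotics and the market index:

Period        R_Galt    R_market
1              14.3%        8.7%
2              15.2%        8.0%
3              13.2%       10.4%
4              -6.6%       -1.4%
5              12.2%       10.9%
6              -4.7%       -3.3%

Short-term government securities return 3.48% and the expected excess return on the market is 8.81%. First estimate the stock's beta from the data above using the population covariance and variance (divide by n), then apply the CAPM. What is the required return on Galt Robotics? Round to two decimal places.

17.01%

Mean R_i = (14.3 + 15.2 + 13.2 − 6.6 + 12.2 − 4.7) / 6 = 7.2667%
Mean R_m = (8.7 + 8.0 + 10.4 − 1.4 + 10.9 − 3.3) / 6 = 5.5500%
Σ(R_i − R̄_i)(R_m − R̄_m) = 299.0400  ⇒  Cov = 299.0400 / 6 = 49.8400
Σ(R_m − R̄_m)² = 194.6950  ⇒  Var(R_m) = 194.6950 / 6 = 32.4492
β = Cov / Var(R_m) = 49.8400 / 32.4492 = 1.5359
E(R) = R_f + β × MRP = 3.48% + 1.5359 × 8.81% = 17.01%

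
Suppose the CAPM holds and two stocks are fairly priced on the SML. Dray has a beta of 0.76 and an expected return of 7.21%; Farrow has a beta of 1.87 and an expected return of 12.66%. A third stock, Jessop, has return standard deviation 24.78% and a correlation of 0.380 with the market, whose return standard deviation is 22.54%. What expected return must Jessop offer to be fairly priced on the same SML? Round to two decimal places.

MRP = (12.66% − 7.21%) / (1.87 − 0.76) = 4.9099%
R_f = 7.21% − 0.76 × 4.9099% = 3.4785%
β_Jessop = ρ·σ_i/σ_m = 0.380 × 24.78 / 22.54 = 0.4178
E(R_Jessop) = R_f + β × MRP = 3.4785% + 0.4178 × 4.9099% = 5.53%

5.53%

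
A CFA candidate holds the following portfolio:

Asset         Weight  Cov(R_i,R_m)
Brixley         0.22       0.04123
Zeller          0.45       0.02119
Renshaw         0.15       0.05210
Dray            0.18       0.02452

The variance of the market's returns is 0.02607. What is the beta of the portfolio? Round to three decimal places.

1.183

β_Brixley = 0.04123 / 0.02607 = 1.5815
β_Zeller = 0.02119 / 0.02607 = 0.8128
β_Renshaw = 0.05210 / 0.02607 = 1.9985
β_Dray = 0.02452 / 0.02607 = 0.9405
β_P = Σ w_i β_i = 0.22×1.5815 + 0.45×0.8128 + 0.15×1.9985 + 0.18×0.9405 = 1.1828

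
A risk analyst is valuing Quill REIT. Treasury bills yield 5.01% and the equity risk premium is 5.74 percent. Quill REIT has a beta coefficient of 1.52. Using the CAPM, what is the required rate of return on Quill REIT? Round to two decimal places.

13.73%

E(R) = R_f + β × MRP = 5.01% + 1.52 × 5.74% = 13.73%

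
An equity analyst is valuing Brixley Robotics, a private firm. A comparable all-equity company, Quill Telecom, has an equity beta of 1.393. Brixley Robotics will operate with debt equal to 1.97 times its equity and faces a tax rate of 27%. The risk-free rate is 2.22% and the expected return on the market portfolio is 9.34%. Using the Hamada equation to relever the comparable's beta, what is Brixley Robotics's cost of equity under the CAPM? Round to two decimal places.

26.40%

β_L = β_U × [1 + (1 − t)(D/E)] = 1.393 × [1 + (1 − 0.27) × 1.97]
    = 1.393 × [1 + 0.73 × 1.97] = 1.393 × 2.4381 = 3.3963
MRP = 9.34% − 2.22% = 7.12%
E(R) = R_f + β_L × MRP = 2.22% + 3.3963 × 7.12% = 26.40%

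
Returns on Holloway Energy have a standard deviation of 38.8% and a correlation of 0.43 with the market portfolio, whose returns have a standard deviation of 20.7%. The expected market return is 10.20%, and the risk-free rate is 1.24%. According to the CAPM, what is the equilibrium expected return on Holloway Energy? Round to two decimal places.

β = ρ × σ_i / σ_m = 0.43 × 38.8% / 20.7% = 0.8060
MRP = 10.20% − 1.24% = 8.96%
E(R) = 1.24% + 0.8060 × 8.96% = 8.46%

8.46%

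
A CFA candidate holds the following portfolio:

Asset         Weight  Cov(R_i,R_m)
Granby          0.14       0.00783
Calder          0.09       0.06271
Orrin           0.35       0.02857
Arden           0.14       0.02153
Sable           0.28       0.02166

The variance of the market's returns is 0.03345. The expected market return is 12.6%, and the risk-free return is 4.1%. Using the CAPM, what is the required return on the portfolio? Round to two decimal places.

10.66%

β_Granby = 0.00783 / 0.03345 = 0.2341
β_Calder = 0.06271 / 0.03345 = 1.8747
β_Orrin = 0.02857 / 0.03345 = 0.8541
β_Arden = 0.02153 / 0.03345 = 0.6436
β_Sable = 0.02166 / 0.03345 = 0.6475
β_P = Σ w_i β_i = 0.14×0.2341 + 0.09×1.8747 + 0.35×0.8541 + 0.14×0.6436 + 0.28×0.6475 = 0.7718
MRP = 12.6% − 4.1% = 8.50%
E(R_P) = R_f + β_P × MRP = 4.1% + 0.7718 × 8.5% = 10.66%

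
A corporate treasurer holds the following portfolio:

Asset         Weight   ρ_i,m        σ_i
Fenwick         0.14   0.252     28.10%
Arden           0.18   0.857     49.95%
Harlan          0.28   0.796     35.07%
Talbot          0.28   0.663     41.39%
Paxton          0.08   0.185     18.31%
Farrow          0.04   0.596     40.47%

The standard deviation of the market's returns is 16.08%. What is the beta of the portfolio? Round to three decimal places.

β_Fenwick = 0.252 × 28.10% / 16.08% = 0.4404
β_Arden = 0.857 × 49.95% / 16.08% = 2.6621
β_Harlan = 0.796 × 35.07% / 16.08% = 1.7361
β_Talbot = 0.663 × 41.39% / 16.08% = 1.7066
β_Paxton = 0.185 × 18.31% / 16.08% = 0.2107
β_Farrow = 0.596 × 40.47% / 16.08% = 1.5000
β_P = Σ w_i β_i = 0.14×0.4404 + 0.18×2.6621 + 0.28×1.7361 + 0.28×1.7066 + 0.08×0.2107 + 0.04×1.5000 = 1.5816

1.582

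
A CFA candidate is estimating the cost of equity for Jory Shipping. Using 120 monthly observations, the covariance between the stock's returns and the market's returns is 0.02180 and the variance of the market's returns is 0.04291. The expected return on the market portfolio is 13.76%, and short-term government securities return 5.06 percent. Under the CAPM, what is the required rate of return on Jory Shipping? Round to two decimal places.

9.48%

β = Cov(R_i, R_m) / Var(R_m) = 0.02180 / 0.04291 = 0.5080
MRP = 13.76% − 5.06% = 8.70%
E(R) = R_f + β × MRP = 5.06% + 0.5080 × 8.70% = 9.48%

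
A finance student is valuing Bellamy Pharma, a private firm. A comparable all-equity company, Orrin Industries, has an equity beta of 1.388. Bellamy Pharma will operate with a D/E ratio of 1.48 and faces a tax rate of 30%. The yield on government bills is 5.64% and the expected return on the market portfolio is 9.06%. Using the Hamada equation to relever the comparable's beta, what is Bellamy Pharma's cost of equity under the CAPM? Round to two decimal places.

β_L = β_U × [1 + (1 − t)(D/E)] = 1.388 × [1 + (1 − 0.30) × 1.48]
    = 1.388 × [1 + 0.70 × 1.48] = 1.388 × 2.0360 = 2.8260
MRP = 9.06% − 5.64% = 3.42%
E(R) = R_f + β_L × MRP = 5.64% + 2.8260 × 3.42% = 15.30%

15.30%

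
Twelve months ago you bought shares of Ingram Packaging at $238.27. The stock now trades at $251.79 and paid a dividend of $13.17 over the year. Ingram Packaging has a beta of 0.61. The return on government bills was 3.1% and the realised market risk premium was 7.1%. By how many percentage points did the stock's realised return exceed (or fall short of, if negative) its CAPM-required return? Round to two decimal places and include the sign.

+3.77%

Realised HPR = (P1 + D1 − P0) / P0 = (251.79 + 13.17 − 238.27) / 238.27 = 26.69 / 238.27 = 11.2016%
CAPM required = R_f + β·MRP = 3.1% + 0.61 × 7.1% = 7.4310%
α = realised − required = 11.2016% − 7.4310% = +3.77%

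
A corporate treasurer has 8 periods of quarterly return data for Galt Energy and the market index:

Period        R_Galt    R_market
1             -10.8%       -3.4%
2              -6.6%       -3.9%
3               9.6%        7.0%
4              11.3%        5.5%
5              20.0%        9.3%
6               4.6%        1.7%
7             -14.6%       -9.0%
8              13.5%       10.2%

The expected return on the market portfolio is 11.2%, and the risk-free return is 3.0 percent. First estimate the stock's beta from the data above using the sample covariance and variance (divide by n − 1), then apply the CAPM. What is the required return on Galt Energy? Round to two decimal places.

Mean R_i = (-10.8 − 6.6 + 9.6 + 11.3 + 20.0 + 4.6 − 14.6 + 13.5) / 8 = 3.3750%
Mean R_m = (-3.4 − 3.9 + 7.0 + 5.5 + 9.3 + 1.7 − 9.0 + 10.2) / 8 = 2.1750%
Σ(R_i − R̄_i)(R_m − R̄_m) = 596.0050  ⇒  Cov = 596.0050 / 7 = 85.1436
Σ(R_m − R̄_m)² = 342.5950  ⇒  Var(R_m) = 342.5950 / 7 = 48.9421
β = Cov / Var(R_m) = 85.1436 / 48.9421 = 1.7397
MRP = 11.2% − 3.0% = 8.20%
E(R) = R_f + β × MRP = 3.0% + 1.7397 × 8.2% = 17.27%

17.27%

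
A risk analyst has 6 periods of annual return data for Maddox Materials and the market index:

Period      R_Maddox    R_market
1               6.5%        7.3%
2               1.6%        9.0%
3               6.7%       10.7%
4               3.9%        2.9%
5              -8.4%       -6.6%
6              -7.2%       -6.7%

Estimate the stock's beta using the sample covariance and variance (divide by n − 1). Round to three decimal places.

0.801

Mean R_i = (6.5 + 1.6 + 6.7 + 3.9 − 8.4 − 7.2) / 6 = 0.5167%
Mean R_m = (7.3 + 9.0 + 10.7 + 2.9 − 6.6 − 6.7) / 6 = 2.7667%
Σ(R_i − R̄_i)(R_m − R̄_m) = 239.9533  ⇒  Cov = 239.9533 / 5 = 47.9907
Σ(R_m − R̄_m)² = 299.7133  ⇒  Var(R_m) = 299.7133 / 5 = 59.9427
β = Cov / Var(R_m) = 47.9907 / 59.9427 = 0.8006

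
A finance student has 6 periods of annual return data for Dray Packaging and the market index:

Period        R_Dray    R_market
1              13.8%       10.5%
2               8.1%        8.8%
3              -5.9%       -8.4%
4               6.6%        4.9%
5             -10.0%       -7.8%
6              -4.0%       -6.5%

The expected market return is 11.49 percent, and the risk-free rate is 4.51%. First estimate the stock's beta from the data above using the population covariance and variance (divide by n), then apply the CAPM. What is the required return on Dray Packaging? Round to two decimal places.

11.76%

Mean R_i = (13.8 + 8.1 − 5.9 + 6.6 − 10.0 − 4.0) / 6 = 1.4333%
Mean R_m = (10.5 + 8.8 − 8.4 + 4.9 − 7.8 − 6.5) / 6 = 0.2500%
Σ(R_i − R̄_i)(R_m − R̄_m) = 399.9300  ⇒  Cov = 399.9300 / 6 = 66.6550
Σ(R_m − R̄_m)² = 384.9750  ⇒  Var(R_m) = 384.9750 / 6 = 64.1625
β = Cov / Var(R_m) = 66.6550 / 64.1625 = 1.0388
MRP = 11.49% − 4.51% = 6.98%
E(R) = R_f + β × MRP = 4.51% + 1.0388 × 6.98% = 11.76%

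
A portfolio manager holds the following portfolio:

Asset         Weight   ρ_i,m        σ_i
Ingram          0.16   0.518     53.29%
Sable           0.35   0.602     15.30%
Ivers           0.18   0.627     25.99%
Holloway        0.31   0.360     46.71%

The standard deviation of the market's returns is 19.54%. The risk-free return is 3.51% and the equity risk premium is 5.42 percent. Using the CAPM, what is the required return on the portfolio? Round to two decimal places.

β_Ingram = 0.518 × 53.29% / 19.54% = 1.4127
β_Sable = 0.602 × 15.30% / 19.54% = 0.4714
β_Ivers = 0.627 × 25.99% / 19.54% = 0.8340
β_Holloway = 0.360 × 46.71% / 19.54% = 0.8606
β_P = Σ w_i β_i = 0.16×1.4127 + 0.35×0.4714 + 0.18×0.8340 + 0.31×0.8606 = 0.8079
E(R_P) = R_f + β_P × MRP = 3.51% + 0.8079 × 5.42% = 7.89%

7.89%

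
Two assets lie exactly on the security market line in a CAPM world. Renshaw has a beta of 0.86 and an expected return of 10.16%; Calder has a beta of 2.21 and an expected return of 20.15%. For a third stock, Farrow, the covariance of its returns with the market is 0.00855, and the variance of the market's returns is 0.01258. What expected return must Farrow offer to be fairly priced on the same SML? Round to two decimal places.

MRP = (20.15% − 10.16%) / (2.21 − 0.86) = 7.4000%
R_f = 10.16% − 0.86 × 7.4000% = 3.7960%
β_Farrow = Cov / Var(R_m) = 0.00855 / 0.01258 = 0.6797
E(R_Farrow) = R_f + β × MRP = 3.7960% + 0.6797 × 7.4000% = 8.83%

8.83%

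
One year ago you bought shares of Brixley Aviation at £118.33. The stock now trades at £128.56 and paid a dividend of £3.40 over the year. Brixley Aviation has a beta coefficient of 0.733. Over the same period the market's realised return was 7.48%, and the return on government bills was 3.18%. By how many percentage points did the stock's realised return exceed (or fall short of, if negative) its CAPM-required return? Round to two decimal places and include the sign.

+5.19%

Realised HPR = (P1 + D1 − P0) / P0 = (128.56 + 3.40 − 118.33) / 118.33 = 13.63 / 118.33 = 11.5186%
MRP = 7.48% − 3.18% = 4.30%
CAPM required = R_f + β·MRP = 3.18% + 0.733 × 4.30% = 6.33190%
α = realised − required = 11.5186% − 6.33190% = +5.19%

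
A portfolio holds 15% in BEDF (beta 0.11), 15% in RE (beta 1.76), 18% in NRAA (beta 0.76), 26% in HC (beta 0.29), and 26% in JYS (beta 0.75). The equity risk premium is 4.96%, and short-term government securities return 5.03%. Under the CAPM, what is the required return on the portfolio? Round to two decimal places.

β_P = Σ w_i β_i = 0.15×0.11 + 0.15×1.76 + 0.18×0.76 + 0.26×0.29 + 0.26×0.75 = 0.6877
E(R_P) = R_f + β_P × MRP = 5.03% + 0.6877 × 4.96% = 8.44%

8.44%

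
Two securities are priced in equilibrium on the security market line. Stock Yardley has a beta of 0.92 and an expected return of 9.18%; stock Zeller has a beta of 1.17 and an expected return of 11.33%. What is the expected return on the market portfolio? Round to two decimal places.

9.87%

Both satisfy E(R) = R_f + β·MRP, so the slope of the SML is
MRP = (11.33% − 9.18%) / (1.17 − 0.92) = 2.15% / 0.25 = 8.6000%
R_f = E(R_Yardley) − β_Yardley·MRP = 9.18% − 0.92 × 8.6000% = 1.2680%
E(R_m) = R_f + MRP = 1.2680% + 8.6000% = 9.87%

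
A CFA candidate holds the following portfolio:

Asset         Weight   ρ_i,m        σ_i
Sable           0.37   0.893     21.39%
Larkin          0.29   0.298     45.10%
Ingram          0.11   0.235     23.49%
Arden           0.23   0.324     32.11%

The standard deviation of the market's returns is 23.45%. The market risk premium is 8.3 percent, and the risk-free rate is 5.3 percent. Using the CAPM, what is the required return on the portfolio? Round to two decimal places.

10.24%

β_Sable = 0.893 × 21.39% / 23.45% = 0.8146
β_Larkin = 0.298 × 45.10% / 23.45% = 0.5731
β_Ingram = 0.235 × 23.49% / 23.45% = 0.2354
β_Arden = 0.324 × 32.11% / 23.45% = 0.4437
β_P = Σ w_i β_i = 0.37×0.8146 + 0.29×0.5731 + 0.11×0.2354 + 0.23×0.4437 = 0.5955
E(R_P) = R_f + β_P × MRP = 5.3% + 0.5955 × 8.3% = 10.24%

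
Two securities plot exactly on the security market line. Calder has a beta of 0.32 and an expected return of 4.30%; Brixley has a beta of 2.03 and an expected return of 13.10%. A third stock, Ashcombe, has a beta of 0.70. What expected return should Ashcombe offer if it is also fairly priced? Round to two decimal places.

MRP (SML slope) = (13.10% − 4.30%) / (2.03 − 0.32) = 8.80% / 1.71 = 5.1462%
R_f (intercept) = 4.30% − 0.32 × 5.1462% = 2.6532%
E(R_Ashcombe) = R_f + β × MRP = 2.6532% + 0.70 × 5.1462% = 6.26%

6.26%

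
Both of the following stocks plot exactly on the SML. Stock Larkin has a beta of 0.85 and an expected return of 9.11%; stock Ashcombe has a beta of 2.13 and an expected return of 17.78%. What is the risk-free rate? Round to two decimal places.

Both satisfy E(R) = R_f + β·MRP, so the slope of the SML is
MRP = (17.78% − 9.11%) / (2.13 − 0.85) = 8.67% / 1.28 = 6.7734%
R_f = E(R_Larkin) − β_Larkin·MRP = 9.11% − 0.85 × 6.7734% = 3.3526%

3.35%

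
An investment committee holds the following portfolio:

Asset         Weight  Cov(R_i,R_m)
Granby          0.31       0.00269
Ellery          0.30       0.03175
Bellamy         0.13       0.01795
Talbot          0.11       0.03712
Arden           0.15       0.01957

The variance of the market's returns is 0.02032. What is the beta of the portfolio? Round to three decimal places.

0.970

β_Granby = 0.00269 / 0.02032 = 0.1324
β_Ellery = 0.03175 / 0.02032 = 1.5625
β_Bellamy = 0.01795 / 0.02032 = 0.8834
β_Talbot = 0.03712 / 0.02032 = 1.8268
β_Arden = 0.01957 / 0.02032 = 0.9631
β_P = Σ w_i β_i = 0.31×0.1324 + 0.30×1.5625 + 0.13×0.8834 + 0.11×1.8268 + 0.15×0.9631 = 0.9700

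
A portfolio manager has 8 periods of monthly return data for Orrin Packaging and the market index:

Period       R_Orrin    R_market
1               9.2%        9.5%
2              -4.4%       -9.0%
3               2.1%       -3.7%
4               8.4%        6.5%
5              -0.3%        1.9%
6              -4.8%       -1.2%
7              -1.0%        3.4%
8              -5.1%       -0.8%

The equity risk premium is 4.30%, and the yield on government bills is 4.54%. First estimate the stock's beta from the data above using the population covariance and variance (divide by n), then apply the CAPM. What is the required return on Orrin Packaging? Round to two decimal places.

7.71%

Mean R_i = (9.2 − 4.4 + 2.1 + 8.4 − 0.3 − 4.8 − 1.0 − 5.1) / 8 = 0.5125%
Mean R_m = (9.5 − 9.0 − 3.7 + 6.5 + 1.9 − 1.2 + 3.4 − 0.8) / 8 = 0.8250%
Σ(R_i − R̄_i)(R_m − R̄_m) = 176.3175  ⇒  Cov = 176.3175 / 8 = 22.0397
Σ(R_m − R̄_m)² = 238.9950  ⇒  Var(R_m) = 238.9950 / 8 = 29.8744
β = Cov / Var(R_m) = 22.0397 / 29.8744 = 0.7377
E(R) = R_f + β × MRP = 4.54% + 0.7377 × 4.30% = 7.71%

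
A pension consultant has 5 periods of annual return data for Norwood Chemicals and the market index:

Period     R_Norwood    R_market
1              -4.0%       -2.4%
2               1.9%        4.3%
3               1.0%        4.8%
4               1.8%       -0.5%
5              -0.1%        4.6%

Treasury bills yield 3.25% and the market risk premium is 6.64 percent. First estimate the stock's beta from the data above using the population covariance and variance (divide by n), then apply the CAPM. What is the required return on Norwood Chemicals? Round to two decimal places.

6.16%

Mean R_i = (-4.0 + 1.9 + 1.0 + 1.8 − 0.1) / 5 = 0.1200%
Mean R_m = (-2.4 + 4.3 + 4.8 − 0.5 + 4.6) / 5 = 2.1600%
Σ(R_i − R̄_i)(R_m − R̄_m) = 19.9140  ⇒  Cov = 19.9140 / 5 = 3.9828
Σ(R_m − R̄_m)² = 45.3720  ⇒  Var(R_m) = 45.3720 / 5 = 9.0744
β = Cov / Var(R_m) = 3.9828 / 9.0744 = 0.4389
E(R) = R_f + β × MRP = 3.25% + 0.4389 × 6.64% = 6.16%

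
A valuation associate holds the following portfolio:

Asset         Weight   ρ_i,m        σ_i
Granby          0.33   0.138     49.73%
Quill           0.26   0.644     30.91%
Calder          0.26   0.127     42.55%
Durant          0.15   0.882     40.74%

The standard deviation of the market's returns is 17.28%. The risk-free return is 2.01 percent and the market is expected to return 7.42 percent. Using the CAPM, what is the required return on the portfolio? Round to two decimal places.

β_Granby = 0.138 × 49.73% / 17.28% = 0.3971
β_Quill = 0.644 × 30.91% / 17.28% = 1.1520
β_Calder = 0.127 × 42.55% / 17.28% = 0.3127
β_Durant = 0.882 × 40.74% / 17.28% = 2.0794
β_P = Σ w_i β_i = 0.33×0.3971 + 0.26×1.1520 + 0.26×0.3127 + 0.15×2.0794 = 0.8238
MRP = 7.42% − 2.01% = 5.41%
E(R_P) = R_f + β_P × MRP = 2.01% + 0.8238 × 5.41% = 6.47%

6.47%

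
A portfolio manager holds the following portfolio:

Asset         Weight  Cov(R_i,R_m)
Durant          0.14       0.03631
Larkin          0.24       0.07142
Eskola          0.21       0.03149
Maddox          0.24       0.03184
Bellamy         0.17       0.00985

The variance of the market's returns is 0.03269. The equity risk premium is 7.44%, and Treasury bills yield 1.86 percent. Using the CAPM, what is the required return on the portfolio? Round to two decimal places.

10.54%

β_Durant = 0.03631 / 0.03269 = 1.1107
β_Larkin = 0.07142 / 0.03269 = 2.1848
β_Eskola = 0.03149 / 0.03269 = 0.9633
β_Maddox = 0.03184 / 0.03269 = 0.9740
β_Bellamy = 0.00985 / 0.03269 = 0.3013
β_P = Σ w_i β_i = 0.14×1.1107 + 0.24×2.1848 + 0.21×0.9633 + 0.24×0.9740 + 0.17×0.3013 = 1.1671
E(R_P) = R_f + β_P × MRP = 1.86% + 1.1671 × 7.44% = 10.54%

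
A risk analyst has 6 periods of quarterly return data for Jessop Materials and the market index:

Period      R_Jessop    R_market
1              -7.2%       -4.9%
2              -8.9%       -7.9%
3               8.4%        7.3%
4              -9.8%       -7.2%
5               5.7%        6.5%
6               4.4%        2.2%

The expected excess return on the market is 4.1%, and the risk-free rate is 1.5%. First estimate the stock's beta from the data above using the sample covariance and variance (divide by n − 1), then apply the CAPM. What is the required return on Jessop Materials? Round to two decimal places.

Mean R_i = (-7.2 − 8.9 + 8.4 − 9.8 + 5.7 + 4.4) / 6 = -1.2333%
Mean R_m = (-4.9 − 7.9 + 7.3 − 7.2 + 6.5 + 2.2) / 6 = -0.6667%
Σ(R_i − R̄_i)(R_m − R̄_m) = 279.2667  ⇒  Cov = 279.2667 / 5 = 55.8533
Σ(R_m − R̄_m)² = 235.9733  ⇒  Var(R_m) = 235.9733 / 5 = 47.1947
β = Cov / Var(R_m) = 55.8533 / 47.1947 = 1.1835
E(R) = R_f + β × MRP = 1.5% + 1.1835 × 4.1% = 6.35%

6.35%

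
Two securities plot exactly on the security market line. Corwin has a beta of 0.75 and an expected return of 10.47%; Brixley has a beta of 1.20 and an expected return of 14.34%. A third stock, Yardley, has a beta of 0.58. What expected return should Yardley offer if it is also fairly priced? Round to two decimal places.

9.01%

MRP (SML slope) = (14.34% − 10.47%) / (1.20 − 0.75) = 3.87% / 0.45 = 8.6000%
R_f (intercept) = 10.47% − 0.75 × 8.6000% = 4.0200%
E(R_Yardley) = R_f + β × MRP = 4.0200% + 0.58 × 8.6000% = 9.01%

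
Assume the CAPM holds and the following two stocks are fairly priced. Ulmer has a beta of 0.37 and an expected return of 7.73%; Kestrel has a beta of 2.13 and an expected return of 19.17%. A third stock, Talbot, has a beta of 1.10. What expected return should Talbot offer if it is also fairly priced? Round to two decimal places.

MRP (SML slope) = (19.17% − 7.73%) / (2.13 − 0.37) = 11.44% / 1.76 = 6.5000%
R_f (intercept) = 7.73% − 0.37 × 6.5000% = 5.3250%
E(R_Talbot) = R_f + β × MRP = 5.3250% + 1.10 × 6.5000% = 12.48%

12.48%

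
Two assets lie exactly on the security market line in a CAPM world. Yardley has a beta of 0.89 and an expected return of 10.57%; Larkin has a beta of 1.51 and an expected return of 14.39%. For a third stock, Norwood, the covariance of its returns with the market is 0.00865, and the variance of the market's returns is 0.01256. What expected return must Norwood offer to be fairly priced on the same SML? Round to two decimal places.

MRP = (14.39% − 10.57%) / (1.51 − 0.89) = 6.1613%
R_f = 10.57% − 0.89 × 6.1613% = 5.0864%
β_Norwood = Cov / Var(R_m) = 0.00865 / 0.01256 = 0.6887
E(R_Norwood) = R_f + β × MRP = 5.0864% + 0.6887 × 6.1613% = 9.33%

9.33%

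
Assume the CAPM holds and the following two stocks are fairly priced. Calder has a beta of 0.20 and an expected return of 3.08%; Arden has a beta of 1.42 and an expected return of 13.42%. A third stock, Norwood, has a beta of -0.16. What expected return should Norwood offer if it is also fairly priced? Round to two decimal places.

MRP (SML slope) = (13.42% − 3.08%) / (1.42 − 0.20) = 10.34% / 1.22 = 8.4754%
R_f (intercept) = 3.08% − 0.20 × 8.4754% = 1.3849%
E(R_Norwood) = R_f + β × MRP = 1.3849% + -0.16 × 8.4754% = 0.03%

0.03%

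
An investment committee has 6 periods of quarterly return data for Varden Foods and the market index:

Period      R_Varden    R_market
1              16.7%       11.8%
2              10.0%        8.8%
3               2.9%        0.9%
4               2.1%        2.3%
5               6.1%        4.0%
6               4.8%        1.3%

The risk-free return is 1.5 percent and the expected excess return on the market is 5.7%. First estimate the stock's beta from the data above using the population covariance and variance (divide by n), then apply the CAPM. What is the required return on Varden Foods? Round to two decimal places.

8.19%

Mean R_i = (16.7 + 10.0 + 2.9 + 2.1 + 6.1 + 4.8) / 6 = 7.1000%
Mean R_m = (11.8 + 8.8 + 0.9 + 2.3 + 4.0 + 1.3) / 6 = 4.8500%
Σ(R_i − R̄_i)(R_m − R̄_m) = 116.5300  ⇒  Cov = 116.5300 / 6 = 19.4217
Σ(R_m − R̄_m)² = 99.3350  ⇒  Var(R_m) = 99.3350 / 6 = 16.5558
β = Cov / Var(R_m) = 19.4217 / 16.5558 = 1.1731
E(R) = R_f + β × MRP = 1.5% + 1.1731 × 5.7% = 8.19%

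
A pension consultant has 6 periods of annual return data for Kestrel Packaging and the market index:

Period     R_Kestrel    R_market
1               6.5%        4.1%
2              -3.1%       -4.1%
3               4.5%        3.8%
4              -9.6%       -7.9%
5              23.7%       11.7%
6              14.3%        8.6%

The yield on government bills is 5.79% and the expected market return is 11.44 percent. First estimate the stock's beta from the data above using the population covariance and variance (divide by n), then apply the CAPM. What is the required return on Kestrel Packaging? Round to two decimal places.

Mean R_i = (6.5 − 3.1 + 4.5 − 9.6 + 23.7 + 14.3) / 6 = 6.0500%
Mean R_m = (4.1 − 4.1 + 3.8 − 7.9 + 11.7 + 8.6) / 6 = 2.7000%
Σ(R_i − R̄_i)(R_m − R̄_m) = 434.5600  ⇒  Cov = 434.5600 / 6 = 72.4267
Σ(R_m − R̄_m)² = 277.5800  ⇒  Var(R_m) = 277.5800 / 6 = 46.2633
β = Cov / Var(R_m) = 72.4267 / 46.2633 = 1.5655
MRP = 11.44% − 5.79% = 5.65%
E(R) = R_f + β × MRP = 5.79% + 1.5655 × 5.65% = 14.64%

14.64%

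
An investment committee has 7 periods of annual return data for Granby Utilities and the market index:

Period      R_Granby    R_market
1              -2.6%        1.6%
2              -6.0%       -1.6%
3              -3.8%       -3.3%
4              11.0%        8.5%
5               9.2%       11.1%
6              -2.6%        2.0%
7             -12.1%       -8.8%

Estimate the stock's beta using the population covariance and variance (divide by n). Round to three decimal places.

Mean R_i = (-2.6 − 6.0 − 3.8 + 11.0 + 9.2 − 2.6 − 12.1) / 7 = -0.9857%
Mean R_m = (1.6 − 1.6 − 3.3 + 8.5 + 11.1 + 2.0 − 8.8) / 7 = 1.3571%
Σ(R_i − R̄_i)(R_m − R̄_m) = 324.2443  ⇒  Cov = 324.2443 / 7 = 46.3206
Σ(R_m − R̄_m)² = 280.0171  ⇒  Var(R_m) = 280.0171 / 7 = 40.0024
β = Cov / Var(R_m) = 46.3206 / 40.0024 = 1.1579

1.158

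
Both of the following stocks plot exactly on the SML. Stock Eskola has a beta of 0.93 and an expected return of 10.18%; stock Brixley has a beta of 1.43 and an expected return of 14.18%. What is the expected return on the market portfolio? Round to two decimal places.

10.74%

Both satisfy E(R) = R_f + β·MRP, so the slope of the SML is
MRP = (14.18% − 10.18%) / (1.43 − 0.93) = 4.00% / 0.50 = 8.0000%
R_f = E(R_Eskola) − β_Eskola·MRP = 10.18% − 0.93 × 8.0000% = 2.7400%
E(R_m) = R_f + MRP = 2.7400% + 8.0000% = 10.74%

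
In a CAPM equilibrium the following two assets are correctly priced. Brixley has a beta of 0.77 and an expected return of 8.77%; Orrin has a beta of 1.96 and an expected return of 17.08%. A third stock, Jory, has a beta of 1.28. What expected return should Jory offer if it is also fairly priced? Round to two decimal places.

12.33%

MRP (SML slope) = (17.08% − 8.77%) / (1.96 − 0.77) = 8.31% / 1.19 = 6.9832%
R_f (intercept) = 8.77% − 0.77 × 6.9832% = 3.3929%
E(R_Jory) = R_f + β × MRP = 3.3929% + 1.28 × 6.9832% = 12.33%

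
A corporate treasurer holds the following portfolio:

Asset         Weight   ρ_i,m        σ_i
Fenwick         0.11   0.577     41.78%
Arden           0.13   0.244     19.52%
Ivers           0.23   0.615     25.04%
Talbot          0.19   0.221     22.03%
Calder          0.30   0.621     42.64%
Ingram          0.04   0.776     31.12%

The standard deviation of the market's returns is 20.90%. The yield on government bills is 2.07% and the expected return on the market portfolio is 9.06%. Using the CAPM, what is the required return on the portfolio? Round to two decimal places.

β_Fenwick = 0.577 × 41.78% / 20.90% = 1.1534
β_Arden = 0.244 × 19.52% / 20.90% = 0.2279
β_Ivers = 0.615 × 25.04% / 20.90% = 0.7368
β_Talbot = 0.221 × 22.03% / 20.90% = 0.2329
β_Calder = 0.621 × 42.64% / 20.90% = 1.2670
β_Ingram = 0.776 × 31.12% / 20.90% = 1.1555
β_P = Σ w_i β_i = 0.11×1.1534 + 0.13×0.2279 + 0.23×0.7368 + 0.19×0.2329 + 0.30×1.2670 + 0.04×1.1555 = 0.7965
MRP = 9.06% − 2.07% = 6.99%
E(R_P) = R_f + β_P × MRP = 2.07% + 0.7965 × 6.99% = 7.64%

7.64%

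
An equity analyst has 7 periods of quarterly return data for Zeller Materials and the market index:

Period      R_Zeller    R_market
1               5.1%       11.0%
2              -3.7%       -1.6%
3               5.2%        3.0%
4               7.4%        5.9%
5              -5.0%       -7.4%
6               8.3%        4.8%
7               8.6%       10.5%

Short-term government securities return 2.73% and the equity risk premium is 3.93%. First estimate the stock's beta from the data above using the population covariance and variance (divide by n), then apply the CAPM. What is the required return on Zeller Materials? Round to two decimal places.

5.65%

Mean R_i = (5.1 − 3.7 + 5.2 + 7.4 − 5.0 + 8.3 + 8.6) / 7 = 3.7000%
Mean R_m = (11.0 − 1.6 + 3.0 + 5.9 − 7.4 + 4.8 + 10.5) / 7 = 3.7429%
Σ(R_i − R̄_i)(R_m − R̄_m) = 191.4800  ⇒  Cov = 191.4800 / 7 = 27.3543
Σ(R_m − R̄_m)² = 257.3571  ⇒  Var(R_m) = 257.3571 / 7 = 36.7653
β = Cov / Var(R_m) = 27.3543 / 36.7653 = 0.7440
E(R) = R_f + β × MRP = 2.73% + 0.7440 × 3.93% = 5.65%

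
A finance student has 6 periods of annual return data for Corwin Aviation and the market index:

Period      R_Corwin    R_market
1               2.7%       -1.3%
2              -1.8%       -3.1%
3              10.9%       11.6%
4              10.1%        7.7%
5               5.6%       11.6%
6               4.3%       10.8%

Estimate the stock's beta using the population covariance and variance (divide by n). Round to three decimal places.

Mean R_i = (2.7 − 1.8 + 10.9 + 10.1 + 5.6 + 4.3) / 6 = 5.3000%
Mean R_m = (-1.3 − 3.1 + 11.6 + 7.7 + 11.6 + 10.8) / 6 = 6.2167%
Σ(R_i − R̄_i)(R_m − R̄_m) = 119.9900  ⇒  Cov = 119.9900 / 6 = 19.9983
Σ(R_m − R̄_m)² = 224.4683  ⇒  Var(R_m) = 224.4683 / 6 = 37.4114
β = Cov / Var(R_m) = 19.9983 / 37.4114 = 0.5346

0.535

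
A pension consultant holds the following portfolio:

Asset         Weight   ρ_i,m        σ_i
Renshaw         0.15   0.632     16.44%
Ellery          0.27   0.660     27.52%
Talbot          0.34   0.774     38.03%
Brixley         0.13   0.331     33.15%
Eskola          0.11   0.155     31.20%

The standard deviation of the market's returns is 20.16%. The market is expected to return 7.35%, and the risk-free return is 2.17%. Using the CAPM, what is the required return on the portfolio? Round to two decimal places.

6.91%

β_Renshaw = 0.632 × 16.44% / 20.16% = 0.5154
β_Ellery = 0.660 × 27.52% / 20.16% = 0.9010
β_Talbot = 0.774 × 38.03% / 20.16% = 1.4601
β_Brixley = 0.331 × 33.15% / 20.16% = 0.5443
β_Eskola = 0.155 × 31.20% / 20.16% = 0.2399
β_P = Σ w_i β_i = 0.15×0.5154 + 0.27×0.9010 + 0.34×1.4601 + 0.13×0.5443 + 0.11×0.2399 = 0.9142
MRP = 7.35% − 2.17% = 5.18%
E(R_P) = R_f + β_P × MRP = 2.17% + 0.9142 × 5.18% = 6.91%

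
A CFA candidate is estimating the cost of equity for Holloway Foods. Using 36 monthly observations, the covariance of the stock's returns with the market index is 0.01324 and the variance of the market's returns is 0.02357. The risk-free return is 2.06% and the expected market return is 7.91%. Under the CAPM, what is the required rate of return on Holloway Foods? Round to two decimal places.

5.35%

β = Cov(R_i, R_m) / Var(R_m) = 0.01324 / 0.02357 = 0.5617
MRP = 7.91% − 2.06% = 5.85%
E(R) = R_f + β × MRP = 2.06% + 0.5617 × 5.85% = 5.35%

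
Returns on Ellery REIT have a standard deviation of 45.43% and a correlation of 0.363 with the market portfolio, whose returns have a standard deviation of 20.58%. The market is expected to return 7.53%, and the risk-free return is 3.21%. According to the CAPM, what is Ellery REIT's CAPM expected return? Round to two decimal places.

β = ρ × σ_i / σ_m = 0.363 × 45.43% / 20.58% = 0.8013
MRP = 7.53% − 3.21% = 4.32%
E(R) = 3.21% + 0.8013 × 4.32% = 6.67%

6.67%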